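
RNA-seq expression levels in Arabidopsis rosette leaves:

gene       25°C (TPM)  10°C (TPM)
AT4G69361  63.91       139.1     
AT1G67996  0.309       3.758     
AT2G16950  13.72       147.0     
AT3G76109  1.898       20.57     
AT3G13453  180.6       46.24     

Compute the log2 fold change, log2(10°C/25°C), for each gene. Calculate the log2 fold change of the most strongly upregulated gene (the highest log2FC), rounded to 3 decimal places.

log2(139.1/63.91) = 1.122  (AT4G69361)
log2(3.758/0.309) = 3.604  (AT1G67996)
log2(147.0/13.72) = 3.421  (AT2G16950)
log2(20.57/1.898) = 3.438  (AT3G76109)
log2(46.24/180.6) = -1.966  (AT3G13453)
AT1G67996 is most strongly upregulated.

3.604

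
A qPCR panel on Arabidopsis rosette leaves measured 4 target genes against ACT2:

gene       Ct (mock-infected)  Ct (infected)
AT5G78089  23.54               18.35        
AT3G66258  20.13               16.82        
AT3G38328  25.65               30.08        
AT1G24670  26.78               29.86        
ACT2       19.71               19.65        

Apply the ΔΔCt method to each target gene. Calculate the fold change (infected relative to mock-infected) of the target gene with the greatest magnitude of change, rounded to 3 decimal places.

35.017

AT5G78089: ΔΔCt = (18.35−19.65) − (23.54−19.71) = -1.30 − 3.83 = -5.13; fold change = 2^5.13 = 35.017
AT3G66258: ΔΔCt = (16.82−19.65) − (20.13−19.71) = -2.83 − 0.42 = -3.25; fold change = 2^3.25 = 9.514
AT3G38328: ΔΔCt = (30.08−19.65) − (25.65−19.71) = 10.43 − 5.94 = 4.49; fold change = 2^-4.49 = 0.045
AT1G24670: ΔΔCt = (29.86−19.65) − (26.78−19.71) = 10.21 − 7.07 = 3.14; fold change = 2^-3.14 = 0.113
AT5G78089 has the largest |ΔΔCt| = 5.13.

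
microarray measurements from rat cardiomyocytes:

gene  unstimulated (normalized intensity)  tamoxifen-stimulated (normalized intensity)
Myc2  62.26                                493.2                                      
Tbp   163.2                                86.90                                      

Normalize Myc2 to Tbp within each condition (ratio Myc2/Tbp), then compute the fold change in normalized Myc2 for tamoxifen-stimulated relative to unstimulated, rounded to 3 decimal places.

Myc2/Tbp (unstimulated) = 62.26 / 163.2 = 0.3815
Myc2/Tbp (tamoxifen-stimulated) = 493.2 / 86.90 = 5.6755
Fold change = 5.6755 / 0.3815 = 14.8770

14.877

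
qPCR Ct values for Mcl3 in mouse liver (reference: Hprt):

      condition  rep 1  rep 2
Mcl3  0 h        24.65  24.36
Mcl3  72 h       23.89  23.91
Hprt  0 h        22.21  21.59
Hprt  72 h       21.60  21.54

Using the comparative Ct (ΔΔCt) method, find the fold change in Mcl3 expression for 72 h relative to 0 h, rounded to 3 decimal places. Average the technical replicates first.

1.210

Mean Ct: Mcl3 0 h 24.505; Mcl3 72 h 23.900; Hprt 0 h 21.900; Hprt 72 h 21.570
ΔCt(0 h) = 24.505 − 21.900 = 2.605
ΔCt(72 h) = 23.900 − 21.570 = 2.330
ΔΔCt = 2.330 − 2.605 = -0.275
Fold change = 2^(−(-0.275)) = 2^0.275 = 1.2100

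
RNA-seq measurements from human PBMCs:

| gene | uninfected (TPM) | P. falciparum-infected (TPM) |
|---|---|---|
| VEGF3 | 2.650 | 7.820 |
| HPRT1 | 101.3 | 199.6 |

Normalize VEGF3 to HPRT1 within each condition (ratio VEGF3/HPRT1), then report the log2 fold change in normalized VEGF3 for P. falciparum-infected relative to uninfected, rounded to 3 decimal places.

0.583

VEGF3/HPRT1 (uninfected) = 2.650 / 101.3 = 0.02616
VEGF3/HPRT1 (P. falciparum-infected) = 7.820 / 199.6 = 0.039178
Fold change = 0.039178 / 0.02616 = 1.4976
log2(1.4976) = 0.5827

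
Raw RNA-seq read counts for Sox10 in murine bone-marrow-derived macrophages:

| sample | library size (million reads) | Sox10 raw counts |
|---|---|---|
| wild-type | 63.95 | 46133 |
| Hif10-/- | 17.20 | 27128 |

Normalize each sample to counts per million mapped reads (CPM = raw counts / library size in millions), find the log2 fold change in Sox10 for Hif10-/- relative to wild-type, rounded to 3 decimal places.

CPM(wild-type) = 46133 / 63.95 = 721.3917
CPM(Hif10-/-) = 27128 / 17.20 = 1577.2093
Fold change = 1577.2093 / 721.3917 = 2.18634
log2(2.18634) = 1.1285

1.129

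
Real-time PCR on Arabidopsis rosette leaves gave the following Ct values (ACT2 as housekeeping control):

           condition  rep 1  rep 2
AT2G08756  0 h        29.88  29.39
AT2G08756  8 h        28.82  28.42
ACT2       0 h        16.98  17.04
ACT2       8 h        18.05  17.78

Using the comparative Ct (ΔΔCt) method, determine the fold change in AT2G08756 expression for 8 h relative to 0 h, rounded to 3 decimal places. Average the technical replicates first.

Mean Ct: AT2G08756 0 h 29.635; AT2G08756 8 h 28.620; ACT2 0 h 17.010; ACT2 8 h 17.915
ΔCt(0 h) = 29.635 − 17.010 = 12.625
ΔCt(8 h) = 28.620 − 17.915 = 10.705
ΔΔCt = 10.705 − 12.625 = -1.920
Fold change = 2^(−(-1.920)) = 2^1.920 = 3.7842

3.784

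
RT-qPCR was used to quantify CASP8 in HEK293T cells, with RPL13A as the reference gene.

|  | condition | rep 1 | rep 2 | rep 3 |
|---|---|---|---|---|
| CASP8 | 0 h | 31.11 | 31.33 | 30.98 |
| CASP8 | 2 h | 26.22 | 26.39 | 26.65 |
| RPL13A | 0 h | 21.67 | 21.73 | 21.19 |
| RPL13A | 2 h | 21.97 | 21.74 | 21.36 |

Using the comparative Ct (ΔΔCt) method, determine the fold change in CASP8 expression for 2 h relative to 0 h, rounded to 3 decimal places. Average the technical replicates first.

29.446

Mean Ct: CASP8 0 h 31.140; CASP8 2 h 26.420; RPL13A 0 h 21.530; RPL13A 2 h 21.690
ΔCt(0 h) = 31.140 − 21.530 = 9.610
ΔCt(2 h) = 26.420 − 21.690 = 4.730
ΔΔCt = 4.730 − 9.610 = -4.880
Fold change = 2^(−(-4.880)) = 2^4.880 = 29.4460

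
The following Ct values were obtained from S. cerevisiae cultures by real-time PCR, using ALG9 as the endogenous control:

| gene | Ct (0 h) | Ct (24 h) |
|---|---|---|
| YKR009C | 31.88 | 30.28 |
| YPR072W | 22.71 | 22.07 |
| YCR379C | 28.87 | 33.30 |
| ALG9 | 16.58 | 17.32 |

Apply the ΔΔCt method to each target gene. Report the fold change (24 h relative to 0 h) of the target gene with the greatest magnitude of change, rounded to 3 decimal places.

YKR009C: ΔΔCt = (30.28−17.32) − (31.88−16.58) = 12.96 − 15.30 = -2.34; fold change = 2^2.34 = 5.063
YPR072W: ΔΔCt = (22.07−17.32) − (22.71−16.58) = 4.75 − 6.13 = -1.38; fold change = 2^1.38 = 2.603
YCR379C: ΔΔCt = (33.30−17.32) − (28.87−16.58) = 15.98 − 12.29 = 3.69; fold change = 2^-3.69 = 0.077
YCR379C has the largest |ΔΔCt| = 3.69.

0.077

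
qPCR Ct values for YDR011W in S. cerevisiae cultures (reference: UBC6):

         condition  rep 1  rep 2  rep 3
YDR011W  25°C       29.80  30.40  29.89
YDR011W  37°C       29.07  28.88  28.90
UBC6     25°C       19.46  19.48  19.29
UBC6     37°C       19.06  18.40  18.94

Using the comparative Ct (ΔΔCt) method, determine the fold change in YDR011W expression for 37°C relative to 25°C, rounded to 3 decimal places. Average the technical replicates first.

1.385

Mean Ct: YDR011W 25°C 30.030; YDR011W 37°C 28.950; UBC6 25°C 19.410; UBC6 37°C 18.800
ΔCt(25°C) = 30.030 − 19.410 = 10.620
ΔCt(37°C) = 28.950 − 18.800 = 10.150
ΔΔCt = 10.150 − 10.620 = -0.470
Fold change = 2^(−(-0.470)) = 2^0.470 = 1.3851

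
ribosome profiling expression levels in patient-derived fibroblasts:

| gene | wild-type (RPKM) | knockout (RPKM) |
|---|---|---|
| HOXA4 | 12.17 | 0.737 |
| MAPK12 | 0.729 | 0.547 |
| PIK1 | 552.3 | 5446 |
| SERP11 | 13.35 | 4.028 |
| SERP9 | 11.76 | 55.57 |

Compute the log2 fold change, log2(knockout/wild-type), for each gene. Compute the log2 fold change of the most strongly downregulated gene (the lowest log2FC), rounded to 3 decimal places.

log2(0.737/12.17) = -4.046  (HOXA4)
log2(0.547/0.729) = -0.414  (MAPK12)
log2(5446/552.3) = 3.302  (PIK1)
log2(4.028/13.35) = -1.729  (SERP11)
log2(55.57/11.76) = 2.240  (SERP9)
HOXA4 is most strongly downregulated.

-4.046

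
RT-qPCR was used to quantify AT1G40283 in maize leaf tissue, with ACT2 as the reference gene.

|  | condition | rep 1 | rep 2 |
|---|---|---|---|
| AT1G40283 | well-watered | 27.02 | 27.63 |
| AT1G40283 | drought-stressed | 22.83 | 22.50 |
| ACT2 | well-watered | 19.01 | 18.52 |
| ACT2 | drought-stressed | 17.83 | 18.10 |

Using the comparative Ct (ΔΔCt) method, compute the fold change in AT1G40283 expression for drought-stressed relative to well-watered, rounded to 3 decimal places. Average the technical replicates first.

14.520

Mean Ct: AT1G40283 well-watered 27.325; AT1G40283 drought-stressed 22.665; ACT2 well-watered 18.765; ACT2 drought-stressed 17.965
ΔCt(well-watered) = 27.325 − 18.765 = 8.560
ΔCt(drought-stressed) = 22.665 − 17.965 = 4.700
ΔΔCt = 4.700 − 8.560 = -3.860
Fold change = 2^(−(-3.860)) = 2^3.860 = 14.5203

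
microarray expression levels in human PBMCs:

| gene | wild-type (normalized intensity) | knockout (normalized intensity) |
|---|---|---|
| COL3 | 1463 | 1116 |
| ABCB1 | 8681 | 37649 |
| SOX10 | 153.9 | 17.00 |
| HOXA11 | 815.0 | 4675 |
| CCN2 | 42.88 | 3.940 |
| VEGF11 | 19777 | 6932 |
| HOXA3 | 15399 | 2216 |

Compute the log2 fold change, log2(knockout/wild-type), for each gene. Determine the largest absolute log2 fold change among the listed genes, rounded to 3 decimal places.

log2(1116/1463) = -0.391  (COL3)
log2(37649/8681) = 2.117  (ABCB1)
log2(17.00/153.9) = -3.178  (SOX10)
log2(4675/815.0) = 2.520  (HOXA11)
log2(3.940/42.88) = -3.444  (CCN2)
log2(6932/19777) = -1.512  (VEGF11)
log2(2216/15399) = -2.797  (HOXA3)
The largest magnitude belongs to CCN2.

3.444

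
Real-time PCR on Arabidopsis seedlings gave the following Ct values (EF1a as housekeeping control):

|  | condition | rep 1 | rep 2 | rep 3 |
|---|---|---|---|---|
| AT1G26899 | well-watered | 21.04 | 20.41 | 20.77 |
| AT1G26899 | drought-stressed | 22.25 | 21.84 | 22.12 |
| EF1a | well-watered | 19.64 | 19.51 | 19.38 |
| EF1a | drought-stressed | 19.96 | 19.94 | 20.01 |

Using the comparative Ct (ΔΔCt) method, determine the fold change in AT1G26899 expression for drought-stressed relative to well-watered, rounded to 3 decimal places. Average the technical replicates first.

0.547

Mean Ct: AT1G26899 well-watered 20.740; AT1G26899 drought-stressed 22.070; EF1a well-watered 19.510; EF1a drought-stressed 19.970
ΔCt(well-watered) = 20.740 − 19.510 = 1.230
ΔCt(drought-stressed) = 22.070 − 19.970 = 2.100
ΔΔCt = 2.100 − 1.230 = 0.870
Fold change = 2^(−0.870) = 0.5471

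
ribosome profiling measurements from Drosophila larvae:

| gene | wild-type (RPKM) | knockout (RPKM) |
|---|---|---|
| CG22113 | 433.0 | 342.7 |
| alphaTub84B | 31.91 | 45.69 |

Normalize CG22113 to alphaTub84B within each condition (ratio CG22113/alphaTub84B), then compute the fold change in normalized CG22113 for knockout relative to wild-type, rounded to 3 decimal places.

CG22113/alphaTub84B (wild-type) = 433.0 / 31.91 = 13.569
CG22113/alphaTub84B (knockout) = 342.7 / 45.69 = 7.5005
Fold change = 7.5005 / 13.569 = 0.5528

0.553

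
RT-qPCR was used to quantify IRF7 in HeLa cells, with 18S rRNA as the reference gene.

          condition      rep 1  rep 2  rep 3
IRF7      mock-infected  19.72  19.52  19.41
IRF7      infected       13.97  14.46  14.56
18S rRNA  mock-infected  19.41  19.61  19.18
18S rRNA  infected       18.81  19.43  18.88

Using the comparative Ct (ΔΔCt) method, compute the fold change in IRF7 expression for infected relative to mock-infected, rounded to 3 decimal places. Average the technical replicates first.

29.041

Mean Ct: IRF7 mock-infected 19.550; IRF7 infected 14.330; 18S rRNA mock-infected 19.400; 18S rRNA infected 19.040
ΔCt(mock-infected) = 19.550 − 19.400 = 0.150
ΔCt(infected) = 14.330 − 19.040 = -4.710
ΔΔCt = -4.710 − 0.150 = -4.860
Fold change = 2^(−(-4.860)) = 2^4.860 = 29.0406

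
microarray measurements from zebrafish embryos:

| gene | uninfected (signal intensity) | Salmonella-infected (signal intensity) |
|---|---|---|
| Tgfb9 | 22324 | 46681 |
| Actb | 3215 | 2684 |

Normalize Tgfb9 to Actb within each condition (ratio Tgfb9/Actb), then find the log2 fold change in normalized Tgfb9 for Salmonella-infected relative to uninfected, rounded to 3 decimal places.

1.325

Tgfb9/Actb (uninfected) = 22324 / 3215 = 6.9437
Tgfb9/Actb (Salmonella-infected) = 46681 / 2684 = 17.392
Fold change = 17.392 / 6.9437 = 2.5048
log2(2.5048) = 1.3247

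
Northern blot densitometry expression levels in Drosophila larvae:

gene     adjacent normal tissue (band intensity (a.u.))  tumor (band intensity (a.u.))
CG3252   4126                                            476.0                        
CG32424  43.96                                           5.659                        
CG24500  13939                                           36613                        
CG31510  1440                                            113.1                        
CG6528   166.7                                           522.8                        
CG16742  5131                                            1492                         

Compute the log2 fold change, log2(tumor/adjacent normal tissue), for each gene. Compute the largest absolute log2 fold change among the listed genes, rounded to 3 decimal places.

3.670

log2(476.0/4126) = -3.116  (CG3252)
log2(5.659/43.96) = -2.958  (CG32424)
log2(36613/13939) = 1.393  (CG24500)
log2(113.1/1440) = -3.670  (CG31510)
log2(522.8/166.7) = 1.649  (CG6528)
log2(1492/5131) = -1.782  (CG16742)
The largest magnitude belongs to CG31510.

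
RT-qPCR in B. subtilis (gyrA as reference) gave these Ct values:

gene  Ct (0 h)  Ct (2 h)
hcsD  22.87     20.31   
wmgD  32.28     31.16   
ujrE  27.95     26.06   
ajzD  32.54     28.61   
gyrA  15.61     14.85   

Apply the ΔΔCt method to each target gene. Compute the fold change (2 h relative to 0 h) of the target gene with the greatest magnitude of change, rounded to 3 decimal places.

hcsD: ΔΔCt = (20.31−14.85) − (22.87−15.61) = 5.46 − 7.26 = -1.80; fold change = 2^1.80 = 3.482
wmgD: ΔΔCt = (31.16−14.85) − (32.28−15.61) = 16.31 − 16.67 = -0.36; fold change = 2^0.36 = 1.283
ujrE: ΔΔCt = (26.06−14.85) − (27.95−15.61) = 11.21 − 12.34 = -1.13; fold change = 2^1.13 = 2.189
ajzD: ΔΔCt = (28.61−14.85) − (32.54−15.61) = 13.76 − 16.93 = -3.17; fold change = 2^3.17 = 9.000
ajzD has the largest |ΔΔCt| = 3.17.

9.000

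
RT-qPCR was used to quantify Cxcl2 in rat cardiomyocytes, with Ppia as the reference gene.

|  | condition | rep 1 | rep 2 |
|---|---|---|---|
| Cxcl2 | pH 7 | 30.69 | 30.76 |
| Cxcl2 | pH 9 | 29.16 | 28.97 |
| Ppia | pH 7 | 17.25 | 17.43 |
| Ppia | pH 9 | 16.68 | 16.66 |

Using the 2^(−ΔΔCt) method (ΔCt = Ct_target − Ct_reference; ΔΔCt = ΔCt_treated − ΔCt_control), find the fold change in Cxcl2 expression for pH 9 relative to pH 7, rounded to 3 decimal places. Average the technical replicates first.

1.986

Mean Ct: Cxcl2 pH 7 30.725; Cxcl2 pH 9 29.065; Ppia pH 7 17.340; Ppia pH 9 16.670
ΔCt(pH 7) = 30.725 − 17.340 = 13.385
ΔCt(pH 9) = 29.065 − 16.670 = 12.395
ΔΔCt = 12.395 − 13.385 = -0.990
Fold change = 2^(−(-0.990)) = 2^0.990 = 1.9862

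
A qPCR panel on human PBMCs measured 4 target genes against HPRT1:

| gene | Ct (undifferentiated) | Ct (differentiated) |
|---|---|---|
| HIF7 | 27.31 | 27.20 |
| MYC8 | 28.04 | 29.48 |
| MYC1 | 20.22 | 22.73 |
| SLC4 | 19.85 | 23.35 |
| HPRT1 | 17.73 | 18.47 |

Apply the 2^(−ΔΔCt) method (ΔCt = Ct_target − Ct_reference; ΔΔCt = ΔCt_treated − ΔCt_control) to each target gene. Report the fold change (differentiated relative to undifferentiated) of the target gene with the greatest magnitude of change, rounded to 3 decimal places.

HIF7: ΔΔCt = (27.20−18.47) − (27.31−17.73) = 8.73 − 9.58 = -0.85; fold change = 2^0.85 = 1.803
MYC8: ΔΔCt = (29.48−18.47) − (28.04−17.73) = 11.01 − 10.31 = 0.70; fold change = 2^-0.70 = 0.616
MYC1: ΔΔCt = (22.73−18.47) − (20.22−17.73) = 4.26 − 2.49 = 1.77; fold change = 2^-1.77 = 0.293
SLC4: ΔΔCt = (23.35−18.47) − (19.85−17.73) = 4.88 − 2.12 = 2.76; fold change = 2^-2.76 = 0.148
SLC4 has the largest |ΔΔCt| = 2.76.

0.148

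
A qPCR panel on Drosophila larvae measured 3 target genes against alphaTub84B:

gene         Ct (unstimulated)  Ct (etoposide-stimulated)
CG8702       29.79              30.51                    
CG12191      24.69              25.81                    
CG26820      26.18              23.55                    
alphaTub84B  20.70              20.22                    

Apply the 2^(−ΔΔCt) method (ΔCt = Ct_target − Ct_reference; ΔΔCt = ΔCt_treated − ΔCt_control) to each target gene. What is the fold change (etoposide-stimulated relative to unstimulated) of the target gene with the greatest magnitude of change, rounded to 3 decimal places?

CG8702: ΔΔCt = (30.51−20.22) − (29.79−20.70) = 10.29 − 9.09 = 1.20; fold change = 2^-1.20 = 0.435
CG12191: ΔΔCt = (25.81−20.22) − (24.69−20.70) = 5.59 − 3.99 = 1.60; fold change = 2^-1.60 = 0.330
CG26820: ΔΔCt = (23.55−20.22) − (26.18−20.70) = 3.33 − 5.48 = -2.15; fold change = 2^2.15 = 4.438
CG26820 has the largest |ΔΔCt| = 2.15.

4.438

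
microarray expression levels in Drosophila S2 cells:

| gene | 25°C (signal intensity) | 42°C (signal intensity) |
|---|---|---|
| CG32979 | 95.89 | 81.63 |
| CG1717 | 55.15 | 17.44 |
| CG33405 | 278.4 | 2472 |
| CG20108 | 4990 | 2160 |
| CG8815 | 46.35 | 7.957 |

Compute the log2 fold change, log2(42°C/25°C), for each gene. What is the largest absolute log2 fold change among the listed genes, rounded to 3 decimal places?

3.150

log2(81.63/95.89) = -0.232  (CG32979)
log2(17.44/55.15) = -1.661  (CG1717)
log2(2472/278.4) = 3.150  (CG33405)
log2(2160/4990) = -1.208  (CG20108)
log2(7.957/46.35) = -2.542  (CG8815)
The largest magnitude belongs to CG33405.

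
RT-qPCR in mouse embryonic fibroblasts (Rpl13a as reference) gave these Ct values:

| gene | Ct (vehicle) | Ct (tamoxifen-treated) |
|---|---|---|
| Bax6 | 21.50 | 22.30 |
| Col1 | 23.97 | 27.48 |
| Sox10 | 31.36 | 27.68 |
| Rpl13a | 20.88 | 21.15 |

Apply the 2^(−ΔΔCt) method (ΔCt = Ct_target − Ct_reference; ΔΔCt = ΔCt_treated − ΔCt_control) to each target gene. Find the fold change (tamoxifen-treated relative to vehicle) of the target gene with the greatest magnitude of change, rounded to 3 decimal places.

Bax6: ΔΔCt = (22.30−21.15) − (21.50−20.88) = 1.15 − 0.62 = 0.53; fold change = 2^-0.53 = 0.693
Col1: ΔΔCt = (27.48−21.15) − (23.97−20.88) = 6.33 − 3.09 = 3.24; fold change = 2^-3.24 = 0.106
Sox10: ΔΔCt = (27.68−21.15) − (31.36−20.88) = 6.53 − 10.48 = -3.95; fold change = 2^3.95 = 15.455
Sox10 has the largest |ΔΔCt| = 3.95.

15.455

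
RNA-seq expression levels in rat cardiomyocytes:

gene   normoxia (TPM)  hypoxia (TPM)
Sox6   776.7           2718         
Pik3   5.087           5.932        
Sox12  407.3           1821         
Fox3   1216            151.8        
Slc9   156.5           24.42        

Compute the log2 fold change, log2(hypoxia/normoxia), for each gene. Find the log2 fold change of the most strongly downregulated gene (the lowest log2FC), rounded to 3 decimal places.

-3.002

log2(2718/776.7) = 1.807  (Sox6)
log2(5.932/5.087) = 0.222  (Pik3)
log2(1821/407.3) = 2.161  (Sox12)
log2(151.8/1216) = -3.002  (Fox3)
log2(24.42/156.5) = -2.680  (Slc9)
Fox3 is most strongly downregulated.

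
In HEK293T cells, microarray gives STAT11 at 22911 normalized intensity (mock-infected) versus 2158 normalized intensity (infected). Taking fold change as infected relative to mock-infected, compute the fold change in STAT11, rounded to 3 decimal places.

Fold change = 2158 / 22911 = 0.0942
STAT11 is downregulated.

0.094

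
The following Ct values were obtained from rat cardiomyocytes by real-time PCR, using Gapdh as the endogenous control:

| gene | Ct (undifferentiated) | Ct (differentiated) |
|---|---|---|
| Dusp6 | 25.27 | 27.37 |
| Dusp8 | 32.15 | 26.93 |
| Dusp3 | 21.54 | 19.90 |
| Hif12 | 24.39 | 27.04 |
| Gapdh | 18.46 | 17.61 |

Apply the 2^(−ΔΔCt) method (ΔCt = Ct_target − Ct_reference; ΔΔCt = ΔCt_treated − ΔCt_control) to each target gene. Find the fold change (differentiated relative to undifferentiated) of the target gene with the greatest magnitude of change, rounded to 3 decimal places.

20.678

Dusp6: ΔΔCt = (27.37−17.61) − (25.27−18.46) = 9.76 − 6.81 = 2.95; fold change = 2^-2.95 = 0.129
Dusp8: ΔΔCt = (26.93−17.61) − (32.15−18.46) = 9.32 − 13.69 = -4.37; fold change = 2^4.37 = 20.678
Dusp3: ΔΔCt = (19.90−17.61) − (21.54−18.46) = 2.29 − 3.08 = -0.79; fold change = 2^0.79 = 1.729
Hif12: ΔΔCt = (27.04−17.61) − (24.39−18.46) = 9.43 − 5.93 = 3.50; fold change = 2^-3.50 = 0.088
Dusp8 has the largest |ΔΔCt| = 4.37.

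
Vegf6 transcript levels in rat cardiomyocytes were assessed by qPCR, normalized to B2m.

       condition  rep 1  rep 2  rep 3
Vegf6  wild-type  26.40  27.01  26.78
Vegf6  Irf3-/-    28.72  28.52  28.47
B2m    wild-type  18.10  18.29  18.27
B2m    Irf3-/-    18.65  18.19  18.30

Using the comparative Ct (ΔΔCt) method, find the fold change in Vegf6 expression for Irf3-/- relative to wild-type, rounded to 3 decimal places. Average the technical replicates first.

Mean Ct: Vegf6 wild-type 26.730; Vegf6 Irf3-/- 28.570; B2m wild-type 18.220; B2m Irf3-/- 18.380
ΔCt(wild-type) = 26.730 − 18.220 = 8.510
ΔCt(Irf3-/-) = 28.570 − 18.380 = 10.190
ΔΔCt = 10.190 − 8.510 = 1.680
Fold change = 2^(−1.680) = 0.3121

0.312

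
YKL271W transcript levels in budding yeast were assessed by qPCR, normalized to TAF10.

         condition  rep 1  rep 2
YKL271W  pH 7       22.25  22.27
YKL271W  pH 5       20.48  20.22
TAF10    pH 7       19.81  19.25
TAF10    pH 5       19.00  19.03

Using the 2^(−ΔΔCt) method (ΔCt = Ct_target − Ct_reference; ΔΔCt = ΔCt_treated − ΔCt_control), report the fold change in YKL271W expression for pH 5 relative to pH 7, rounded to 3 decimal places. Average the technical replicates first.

2.630

Mean Ct: YKL271W pH 7 22.260; YKL271W pH 5 20.350; TAF10 pH 7 19.530; TAF10 pH 5 19.015
ΔCt(pH 7) = 22.260 − 19.530 = 2.730
ΔCt(pH 5) = 20.350 − 19.015 = 1.335
ΔΔCt = 1.335 − 2.730 = -1.395
Fold change = 2^(−(-1.395)) = 2^1.395 = 2.6299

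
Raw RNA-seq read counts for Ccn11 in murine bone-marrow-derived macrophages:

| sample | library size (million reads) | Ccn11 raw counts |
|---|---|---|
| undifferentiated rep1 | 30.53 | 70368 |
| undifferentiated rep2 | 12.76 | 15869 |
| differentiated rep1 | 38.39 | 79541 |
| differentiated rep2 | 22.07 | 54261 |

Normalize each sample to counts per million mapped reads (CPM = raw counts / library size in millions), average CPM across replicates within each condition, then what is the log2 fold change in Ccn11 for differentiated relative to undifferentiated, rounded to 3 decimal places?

0.352

CPM(undifferentiated rep1) = 70368 / 30.53 = 2304.8804
CPM(undifferentiated rep2) = 15869 / 12.76 = 1243.6520
CPM(differentiated rep1) = 79541 / 38.39 = 2071.9198
CPM(differentiated rep2) = 54261 / 22.07 = 2458.5863
mean CPM(undifferentiated) = 1774.2662; mean CPM(differentiated) = 2265.2530
Fold change = 2265.2530 / 1774.2662 = 1.27673
log2(1.27673) = 0.3524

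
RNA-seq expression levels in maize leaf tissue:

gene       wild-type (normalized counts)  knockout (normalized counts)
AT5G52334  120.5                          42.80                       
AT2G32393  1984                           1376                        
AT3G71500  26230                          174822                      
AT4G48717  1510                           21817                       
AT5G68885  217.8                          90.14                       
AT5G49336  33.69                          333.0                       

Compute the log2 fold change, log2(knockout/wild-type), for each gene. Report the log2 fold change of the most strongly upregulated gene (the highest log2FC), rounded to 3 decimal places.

log2(42.80/120.5) = -1.493  (AT5G52334)
log2(1376/1984) = -0.528  (AT2G32393)
log2(174822/26230) = 2.737  (AT3G71500)
log2(21817/1510) = 3.853  (AT4G48717)
log2(90.14/217.8) = -1.273  (AT5G68885)
log2(333.0/33.69) = 3.305  (AT5G49336)
AT4G48717 is most strongly upregulated.

3.853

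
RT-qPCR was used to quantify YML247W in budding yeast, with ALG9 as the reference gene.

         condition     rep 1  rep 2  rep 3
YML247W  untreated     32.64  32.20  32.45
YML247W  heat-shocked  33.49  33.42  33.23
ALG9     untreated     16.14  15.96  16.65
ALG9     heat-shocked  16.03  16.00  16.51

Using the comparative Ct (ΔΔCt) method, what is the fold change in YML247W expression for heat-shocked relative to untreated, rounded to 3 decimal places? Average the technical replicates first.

0.493

Mean Ct: YML247W untreated 32.430; YML247W heat-shocked 33.380; ALG9 untreated 16.250; ALG9 heat-shocked 16.180
ΔCt(untreated) = 32.430 − 16.250 = 16.180
ΔCt(heat-shocked) = 33.380 − 16.180 = 17.200
ΔΔCt = 17.200 − 16.180 = 1.020
Fold change = 2^(−1.020) = 0.4931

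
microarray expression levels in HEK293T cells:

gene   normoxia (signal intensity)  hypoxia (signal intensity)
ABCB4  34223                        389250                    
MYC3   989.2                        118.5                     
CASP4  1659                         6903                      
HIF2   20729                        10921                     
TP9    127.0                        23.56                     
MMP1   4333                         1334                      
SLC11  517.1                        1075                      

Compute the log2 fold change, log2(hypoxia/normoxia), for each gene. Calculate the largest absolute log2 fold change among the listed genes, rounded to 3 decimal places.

3.508

log2(389250/34223) = 3.508  (ABCB4)
log2(118.5/989.2) = -3.061  (MYC3)
log2(6903/1659) = 2.057  (CASP4)
log2(10921/20729) = -0.925  (HIF2)
log2(23.56/127.0) = -2.430  (TP9)
log2(1334/4333) = -1.700  (MMP1)
log2(1075/517.1) = 1.056  (SLC11)
The largest magnitude belongs to ABCB4.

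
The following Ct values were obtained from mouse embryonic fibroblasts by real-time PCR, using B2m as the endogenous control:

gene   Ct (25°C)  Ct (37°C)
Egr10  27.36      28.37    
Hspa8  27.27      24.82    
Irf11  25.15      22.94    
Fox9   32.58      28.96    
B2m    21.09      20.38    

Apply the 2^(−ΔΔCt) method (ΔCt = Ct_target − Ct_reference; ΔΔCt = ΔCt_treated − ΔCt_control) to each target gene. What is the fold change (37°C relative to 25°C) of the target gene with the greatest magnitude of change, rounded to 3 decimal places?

7.516

Egr10: ΔΔCt = (28.37−20.38) − (27.36−21.09) = 7.99 − 6.27 = 1.72; fold change = 2^-1.72 = 0.304
Hspa8: ΔΔCt = (24.82−20.38) − (27.27−21.09) = 4.44 − 6.18 = -1.74; fold change = 2^1.74 = 3.340
Irf11: ΔΔCt = (22.94−20.38) − (25.15−21.09) = 2.56 − 4.06 = -1.50; fold change = 2^1.50 = 2.828
Fox9: ΔΔCt = (28.96−20.38) − (32.58−21.09) = 8.58 − 11.49 = -2.91; fold change = 2^2.91 = 7.516
Fox9 has the largest |ΔΔCt| = 2.91.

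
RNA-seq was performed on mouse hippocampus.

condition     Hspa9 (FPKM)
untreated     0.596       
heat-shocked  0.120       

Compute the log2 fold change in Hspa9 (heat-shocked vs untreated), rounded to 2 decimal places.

Fold change = 0.120 / 0.596 = 0.2013
log2(0.2013) = -2.312

-2.31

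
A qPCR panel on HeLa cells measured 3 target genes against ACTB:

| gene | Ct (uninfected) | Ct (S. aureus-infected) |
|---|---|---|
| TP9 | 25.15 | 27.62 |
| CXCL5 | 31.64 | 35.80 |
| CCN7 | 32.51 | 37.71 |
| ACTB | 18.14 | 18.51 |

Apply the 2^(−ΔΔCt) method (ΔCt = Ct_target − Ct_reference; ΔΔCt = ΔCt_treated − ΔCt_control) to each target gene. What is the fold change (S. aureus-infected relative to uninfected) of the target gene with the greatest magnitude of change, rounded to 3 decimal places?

TP9: ΔΔCt = (27.62−18.51) − (25.15−18.14) = 9.11 − 7.01 = 2.10; fold change = 2^-2.10 = 0.233
CXCL5: ΔΔCt = (35.80−18.51) − (31.64−18.14) = 17.29 − 13.50 = 3.79; fold change = 2^-3.79 = 0.072
CCN7: ΔΔCt = (37.71−18.51) − (32.51−18.14) = 19.20 − 14.37 = 4.83; fold change = 2^-4.83 = 0.035
CCN7 has the largest |ΔΔCt| = 4.83.

0.035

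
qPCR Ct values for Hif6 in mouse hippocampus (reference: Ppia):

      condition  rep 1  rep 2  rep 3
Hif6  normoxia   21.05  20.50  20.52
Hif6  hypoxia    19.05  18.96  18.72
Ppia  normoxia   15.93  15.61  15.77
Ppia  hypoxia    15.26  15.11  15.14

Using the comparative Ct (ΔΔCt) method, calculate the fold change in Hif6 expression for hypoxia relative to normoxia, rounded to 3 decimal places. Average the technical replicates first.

2.266

Mean Ct: Hif6 normoxia 20.690; Hif6 hypoxia 18.910; Ppia normoxia 15.770; Ppia hypoxia 15.170
ΔCt(normoxia) = 20.690 − 15.770 = 4.920
ΔCt(hypoxia) = 18.910 − 15.170 = 3.740
ΔΔCt = 3.740 − 4.920 = -1.180
Fold change = 2^(−(-1.180)) = 2^1.180 = 2.2658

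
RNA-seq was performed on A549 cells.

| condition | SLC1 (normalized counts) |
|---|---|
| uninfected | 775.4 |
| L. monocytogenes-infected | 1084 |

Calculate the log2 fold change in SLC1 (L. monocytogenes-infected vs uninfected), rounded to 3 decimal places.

Fold change = 1084 / 775.4 = 1.3980
log2(1.3980) = 0.4834

0.483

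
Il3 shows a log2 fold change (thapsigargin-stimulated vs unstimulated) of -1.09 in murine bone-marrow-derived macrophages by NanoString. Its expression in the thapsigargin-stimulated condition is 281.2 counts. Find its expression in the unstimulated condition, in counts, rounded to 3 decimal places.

598.602

Fold change = 2^(-1.09) = 0.4698
unstimulated expression = 281.2 / 0.4698 = 598.602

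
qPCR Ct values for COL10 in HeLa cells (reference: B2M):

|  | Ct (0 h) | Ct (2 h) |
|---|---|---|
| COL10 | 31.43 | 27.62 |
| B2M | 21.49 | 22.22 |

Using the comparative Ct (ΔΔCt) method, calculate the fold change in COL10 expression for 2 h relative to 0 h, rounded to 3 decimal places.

ΔCt(0 h) = 31.430 − 21.490 = 9.940
ΔCt(2 h) = 27.620 − 22.220 = 5.400
ΔΔCt = 5.400 − 9.940 = -4.540
Fold change = 2^(−(-4.540)) = 2^4.540 = 23.2636

23.264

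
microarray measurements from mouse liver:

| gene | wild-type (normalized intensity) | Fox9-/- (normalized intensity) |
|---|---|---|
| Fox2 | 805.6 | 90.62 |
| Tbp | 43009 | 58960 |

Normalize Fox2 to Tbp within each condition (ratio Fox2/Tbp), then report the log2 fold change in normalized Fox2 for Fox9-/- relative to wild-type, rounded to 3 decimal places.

Fox2/Tbp (wild-type) = 805.6 / 43009 = 0.018731
Fox2/Tbp (Fox9-/-) = 90.62 / 58960 = 0.001537
Fold change = 0.001537 / 0.018731 = 0.0821
log2(0.0821) = -3.6073

-3.607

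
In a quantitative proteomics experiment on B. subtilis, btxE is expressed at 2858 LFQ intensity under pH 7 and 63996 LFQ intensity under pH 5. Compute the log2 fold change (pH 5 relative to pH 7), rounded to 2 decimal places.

4.48

Fold change = 63996 / 2858 = 22.3919
log2(22.3919) = 4.485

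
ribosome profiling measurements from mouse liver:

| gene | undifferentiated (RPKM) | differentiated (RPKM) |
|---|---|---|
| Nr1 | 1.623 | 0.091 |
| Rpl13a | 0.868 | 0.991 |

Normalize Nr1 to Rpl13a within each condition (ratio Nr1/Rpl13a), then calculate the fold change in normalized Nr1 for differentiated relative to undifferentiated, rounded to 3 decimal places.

0.049

Nr1/Rpl13a (undifferentiated) = 1.623 / 0.868 = 1.8698
Nr1/Rpl13a (differentiated) = 0.091 / 0.991 = 0.091826
Fold change = 0.091826 / 1.8698 = 0.0491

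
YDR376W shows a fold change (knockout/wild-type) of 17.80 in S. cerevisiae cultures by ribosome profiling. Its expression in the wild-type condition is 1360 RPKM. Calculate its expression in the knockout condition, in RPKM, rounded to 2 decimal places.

24208.00

knockout expression = 1360 × 17.80 = 24208.00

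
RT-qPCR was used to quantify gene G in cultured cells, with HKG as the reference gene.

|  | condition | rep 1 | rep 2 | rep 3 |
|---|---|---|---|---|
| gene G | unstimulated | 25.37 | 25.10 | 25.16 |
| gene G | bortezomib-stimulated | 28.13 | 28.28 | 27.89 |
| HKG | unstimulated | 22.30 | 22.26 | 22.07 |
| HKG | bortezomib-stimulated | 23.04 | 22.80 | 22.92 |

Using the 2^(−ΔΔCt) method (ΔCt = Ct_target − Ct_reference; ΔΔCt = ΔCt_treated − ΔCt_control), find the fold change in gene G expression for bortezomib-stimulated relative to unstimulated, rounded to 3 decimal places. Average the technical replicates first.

0.221

Mean Ct: gene G unstimulated 25.210; gene G bortezomib-stimulated 28.100; HKG unstimulated 22.210; HKG bortezomib-stimulated 22.920
ΔCt(unstimulated) = 25.210 − 22.210 = 3.000
ΔCt(bortezomib-stimulated) = 28.100 − 22.920 = 5.180
ΔΔCt = 5.180 − 3.000 = 2.180
Fold change = 2^(−2.180) = 0.2207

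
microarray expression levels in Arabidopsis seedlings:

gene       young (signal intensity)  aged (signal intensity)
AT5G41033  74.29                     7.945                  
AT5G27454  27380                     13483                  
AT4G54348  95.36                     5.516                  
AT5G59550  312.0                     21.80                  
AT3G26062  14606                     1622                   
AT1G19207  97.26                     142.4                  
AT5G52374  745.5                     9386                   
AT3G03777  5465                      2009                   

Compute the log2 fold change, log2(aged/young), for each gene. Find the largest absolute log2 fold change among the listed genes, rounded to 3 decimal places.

log2(7.945/74.29) = -3.225  (AT5G41033)
log2(13483/27380) = -1.022  (AT5G27454)
log2(5.516/95.36) = -4.112  (AT4G54348)
log2(21.80/312.0) = -3.839  (AT5G59550)
log2(1622/14606) = -3.171  (AT3G26062)
log2(142.4/97.26) = 0.550  (AT1G19207)
log2(9386/745.5) = 3.654  (AT5G52374)
log2(2009/5465) = -1.444  (AT3G03777)
The largest magnitude belongs to AT4G54348.

4.112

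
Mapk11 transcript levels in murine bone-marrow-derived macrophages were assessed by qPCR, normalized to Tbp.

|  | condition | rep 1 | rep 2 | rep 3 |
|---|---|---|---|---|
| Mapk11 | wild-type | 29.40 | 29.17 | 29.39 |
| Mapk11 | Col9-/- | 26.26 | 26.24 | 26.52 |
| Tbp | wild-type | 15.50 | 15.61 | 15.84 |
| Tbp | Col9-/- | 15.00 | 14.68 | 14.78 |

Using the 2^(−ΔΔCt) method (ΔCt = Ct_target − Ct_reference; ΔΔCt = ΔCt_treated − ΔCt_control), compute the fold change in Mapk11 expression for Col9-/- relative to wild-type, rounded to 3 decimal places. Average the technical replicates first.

Mean Ct: Mapk11 wild-type 29.320; Mapk11 Col9-/- 26.340; Tbp wild-type 15.650; Tbp Col9-/- 14.820
ΔCt(wild-type) = 29.320 − 15.650 = 13.670
ΔCt(Col9-/-) = 26.340 − 14.820 = 11.520
ΔΔCt = 11.520 − 13.670 = -2.150
Fold change = 2^(−(-2.150)) = 2^2.150 = 4.4383

4.438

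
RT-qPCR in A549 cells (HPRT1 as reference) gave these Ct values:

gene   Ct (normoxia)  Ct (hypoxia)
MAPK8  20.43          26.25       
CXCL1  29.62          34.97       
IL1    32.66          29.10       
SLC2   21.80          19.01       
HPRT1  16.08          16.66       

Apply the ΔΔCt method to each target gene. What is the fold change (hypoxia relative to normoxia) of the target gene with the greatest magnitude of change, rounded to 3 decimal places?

0.026

MAPK8: ΔΔCt = (26.25−16.66) − (20.43−16.08) = 9.59 − 4.35 = 5.24; fold change = 2^-5.24 = 0.026
CXCL1: ΔΔCt = (34.97−16.66) − (29.62−16.08) = 18.31 − 13.54 = 4.77; fold change = 2^-4.77 = 0.037
IL1: ΔΔCt = (29.10−16.66) − (32.66−16.08) = 12.44 − 16.58 = -4.14; fold change = 2^4.14 = 17.630
SLC2: ΔΔCt = (19.01−16.66) − (21.80−16.08) = 2.35 − 5.72 = -3.37; fold change = 2^3.37 = 10.339
MAPK8 has the largest |ΔΔCt| = 5.24.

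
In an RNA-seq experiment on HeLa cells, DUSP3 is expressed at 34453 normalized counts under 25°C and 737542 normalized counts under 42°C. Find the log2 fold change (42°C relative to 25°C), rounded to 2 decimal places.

4.42

Fold change = 737542 / 34453 = 21.4072
log2(21.4072) = 4.420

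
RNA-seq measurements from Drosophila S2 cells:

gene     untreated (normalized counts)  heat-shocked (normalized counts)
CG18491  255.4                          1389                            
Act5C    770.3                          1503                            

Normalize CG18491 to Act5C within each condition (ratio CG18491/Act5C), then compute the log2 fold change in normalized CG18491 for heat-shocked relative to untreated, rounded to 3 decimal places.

1.479

CG18491/Act5C (untreated) = 255.4 / 770.3 = 0.33156
CG18491/Act5C (heat-shocked) = 1389 / 1503 = 0.92415
Fold change = 0.92415 / 0.33156 = 2.7873
log2(2.7873) = 1.4789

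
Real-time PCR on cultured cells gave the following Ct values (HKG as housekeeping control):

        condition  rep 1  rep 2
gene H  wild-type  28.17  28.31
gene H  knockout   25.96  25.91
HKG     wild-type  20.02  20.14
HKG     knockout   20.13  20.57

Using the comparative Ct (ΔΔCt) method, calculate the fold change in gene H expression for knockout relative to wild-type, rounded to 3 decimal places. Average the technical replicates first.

5.959

Mean Ct: gene H wild-type 28.240; gene H knockout 25.935; HKG wild-type 20.080; HKG knockout 20.350
ΔCt(wild-type) = 28.240 − 20.080 = 8.160
ΔCt(knockout) = 25.935 − 20.350 = 5.585
ΔΔCt = 5.585 − 8.160 = -2.575
Fold change = 2^(−(-2.575)) = 2^2.575 = 5.9587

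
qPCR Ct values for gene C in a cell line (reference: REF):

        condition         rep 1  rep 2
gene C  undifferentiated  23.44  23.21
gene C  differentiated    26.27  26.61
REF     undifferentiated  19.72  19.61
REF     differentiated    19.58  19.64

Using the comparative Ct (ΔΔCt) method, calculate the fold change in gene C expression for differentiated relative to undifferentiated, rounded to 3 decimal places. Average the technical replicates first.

0.111

Mean Ct: gene C undifferentiated 23.325; gene C differentiated 26.440; REF undifferentiated 19.665; REF differentiated 19.610
ΔCt(undifferentiated) = 23.325 − 19.665 = 3.660
ΔCt(differentiated) = 26.440 − 19.610 = 6.830
ΔΔCt = 6.830 − 3.660 = 3.170
Fold change = 2^(−3.170) = 0.1111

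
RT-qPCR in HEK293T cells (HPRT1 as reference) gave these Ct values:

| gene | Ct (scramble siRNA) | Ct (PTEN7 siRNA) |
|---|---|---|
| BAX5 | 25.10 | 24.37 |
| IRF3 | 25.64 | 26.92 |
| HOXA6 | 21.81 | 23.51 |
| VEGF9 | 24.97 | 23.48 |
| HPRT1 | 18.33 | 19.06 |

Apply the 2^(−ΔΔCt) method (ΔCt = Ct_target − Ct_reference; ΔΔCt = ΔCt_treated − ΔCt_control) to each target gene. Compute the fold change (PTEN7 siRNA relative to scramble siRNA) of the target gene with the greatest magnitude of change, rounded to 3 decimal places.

BAX5: ΔΔCt = (24.37−19.06) − (25.10−18.33) = 5.31 − 6.77 = -1.46; fold change = 2^1.46 = 2.751
IRF3: ΔΔCt = (26.92−19.06) − (25.64−18.33) = 7.86 − 7.31 = 0.55; fold change = 2^-0.55 = 0.683
HOXA6: ΔΔCt = (23.51−19.06) − (21.81−18.33) = 4.45 − 3.48 = 0.97; fold change = 2^-0.97 = 0.511
VEGF9: ΔΔCt = (23.48−19.06) − (24.97−18.33) = 4.42 − 6.64 = -2.22; fold change = 2^2.22 = 4.659
VEGF9 has the largest |ΔΔCt| = 2.22.

4.659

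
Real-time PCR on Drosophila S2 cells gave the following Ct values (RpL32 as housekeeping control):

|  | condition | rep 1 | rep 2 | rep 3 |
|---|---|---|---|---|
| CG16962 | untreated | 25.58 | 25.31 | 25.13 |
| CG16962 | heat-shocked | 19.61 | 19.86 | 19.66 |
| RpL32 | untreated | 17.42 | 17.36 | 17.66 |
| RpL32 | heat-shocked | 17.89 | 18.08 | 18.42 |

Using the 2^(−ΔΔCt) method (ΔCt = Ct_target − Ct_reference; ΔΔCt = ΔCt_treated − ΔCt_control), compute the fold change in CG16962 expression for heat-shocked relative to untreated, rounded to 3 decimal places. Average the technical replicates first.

Mean Ct: CG16962 untreated 25.340; CG16962 heat-shocked 19.710; RpL32 untreated 17.480; RpL32 heat-shocked 18.130
ΔCt(untreated) = 25.340 − 17.480 = 7.860
ΔCt(heat-shocked) = 19.710 − 18.130 = 1.580
ΔΔCt = 1.580 − 7.860 = -6.280
Fold change = 2^(−(-6.280)) = 2^6.280 = 77.7085

77.708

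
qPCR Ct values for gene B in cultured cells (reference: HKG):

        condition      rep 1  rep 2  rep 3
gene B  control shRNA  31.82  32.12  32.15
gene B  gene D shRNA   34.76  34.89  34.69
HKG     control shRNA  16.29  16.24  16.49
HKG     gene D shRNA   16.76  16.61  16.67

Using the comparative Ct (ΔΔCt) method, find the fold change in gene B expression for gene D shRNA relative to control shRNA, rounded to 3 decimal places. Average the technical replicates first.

0.188

Mean Ct: gene B control shRNA 32.030; gene B gene D shRNA 34.780; HKG control shRNA 16.340; HKG gene D shRNA 16.680
ΔCt(control shRNA) = 32.030 − 16.340 = 15.690
ΔCt(gene D shRNA) = 34.780 − 16.680 = 18.100
ΔΔCt = 18.100 − 15.690 = 2.410
Fold change = 2^(−2.410) = 0.1882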